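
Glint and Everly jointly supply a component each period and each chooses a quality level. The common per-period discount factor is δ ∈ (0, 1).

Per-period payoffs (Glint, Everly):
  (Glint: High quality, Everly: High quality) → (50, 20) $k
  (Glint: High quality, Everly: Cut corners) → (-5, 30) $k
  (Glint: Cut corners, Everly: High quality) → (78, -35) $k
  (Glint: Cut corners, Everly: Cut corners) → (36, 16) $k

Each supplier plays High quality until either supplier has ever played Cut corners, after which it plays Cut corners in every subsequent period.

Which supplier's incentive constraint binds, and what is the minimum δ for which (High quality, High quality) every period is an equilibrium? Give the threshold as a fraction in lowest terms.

Glint: cooperation gives 50 each period; deviation gives 78 once then 36 forever.
  50/(1−δ) ≥ 78 + 36δ/(1−δ) ⇒ δ ≥ 28/42 = 2/3.
Everly: cooperation gives 20 each period; deviation gives 30 once then 16 forever.
  δ ≥ 10/14 = 5/7.
Both must hold, so the binding constraint is Everly's: δ ≥ 5/7.

Everly; δ ≥ 5/7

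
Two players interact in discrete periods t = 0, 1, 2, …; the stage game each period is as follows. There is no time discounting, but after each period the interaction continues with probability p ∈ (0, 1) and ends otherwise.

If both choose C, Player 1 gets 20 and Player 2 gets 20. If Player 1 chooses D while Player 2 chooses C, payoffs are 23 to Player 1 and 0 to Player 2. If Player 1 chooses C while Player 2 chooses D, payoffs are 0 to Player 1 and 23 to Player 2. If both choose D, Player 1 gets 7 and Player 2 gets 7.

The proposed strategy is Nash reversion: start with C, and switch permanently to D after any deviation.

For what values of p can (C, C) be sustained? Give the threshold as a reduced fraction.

3/16

With no time discounting, the continuation probability p plays the role of the discount factor.
Grim-trigger IC: 20/(1−p) ≥ 23 + 7p/(1−p) ⇒ p ≥ (23−20)/(23−7) = 3/16.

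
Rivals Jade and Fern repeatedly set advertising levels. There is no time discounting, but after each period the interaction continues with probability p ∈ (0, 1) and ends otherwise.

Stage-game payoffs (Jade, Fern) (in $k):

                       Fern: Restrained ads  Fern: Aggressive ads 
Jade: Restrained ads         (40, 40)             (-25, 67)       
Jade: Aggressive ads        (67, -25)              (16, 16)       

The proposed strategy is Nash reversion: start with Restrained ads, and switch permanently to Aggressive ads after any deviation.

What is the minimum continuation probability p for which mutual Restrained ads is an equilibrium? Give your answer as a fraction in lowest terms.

9/17

Expected cooperation value is 40 + p·40 + p²·40 + … = 40/(1−p); deviation gives 67 + p·16/(1−p).
40 ≥ 67(1−p) + 16p ⇒ 51p ≥ 27 ⇒ p ≥ 27/51 = 9/17.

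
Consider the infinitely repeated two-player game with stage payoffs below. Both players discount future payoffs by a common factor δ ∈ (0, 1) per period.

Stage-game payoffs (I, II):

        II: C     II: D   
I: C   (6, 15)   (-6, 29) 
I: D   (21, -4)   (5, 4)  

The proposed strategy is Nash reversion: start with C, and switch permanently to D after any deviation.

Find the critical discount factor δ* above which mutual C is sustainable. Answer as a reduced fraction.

I's threshold: (21−6)/(21−5) = 15/16.
II's threshold: (29−15)/(29−4) = 14/25.
15/16 > 14/25, so I binds and δ* = 15/16.

15/16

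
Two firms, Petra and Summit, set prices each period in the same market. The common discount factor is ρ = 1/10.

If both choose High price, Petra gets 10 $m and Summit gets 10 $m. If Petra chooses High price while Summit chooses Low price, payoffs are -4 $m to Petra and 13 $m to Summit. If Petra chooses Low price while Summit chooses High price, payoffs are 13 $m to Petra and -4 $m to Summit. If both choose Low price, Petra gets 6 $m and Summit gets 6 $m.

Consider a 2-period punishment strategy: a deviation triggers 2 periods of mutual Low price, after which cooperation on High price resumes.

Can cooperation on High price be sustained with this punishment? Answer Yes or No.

IC: ρ+…+ρ^2 ≥ (13−10)/(10−6) = 3/4.
At ρ = 1/10: partial sum = 0.1100 < 0.7500. Cooperation not sustainable.

No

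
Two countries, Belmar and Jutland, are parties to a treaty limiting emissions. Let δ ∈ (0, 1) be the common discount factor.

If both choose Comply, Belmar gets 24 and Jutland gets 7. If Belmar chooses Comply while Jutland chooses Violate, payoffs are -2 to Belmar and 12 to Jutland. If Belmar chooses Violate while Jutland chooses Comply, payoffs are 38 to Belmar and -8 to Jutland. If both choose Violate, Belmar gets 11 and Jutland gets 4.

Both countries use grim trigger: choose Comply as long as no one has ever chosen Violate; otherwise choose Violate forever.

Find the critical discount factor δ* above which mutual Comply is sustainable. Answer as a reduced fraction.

For Belmar: deviation gain 38−24 = 14, per-period punishment loss 24−11 = 13. IC gives δ ≥ 14/27.
For Jutland: gain 5, loss 3 per period, so δ ≥ 5/8.
The tighter constraint is Jutland's, so cooperation needs δ ≥ 5/8.

5/8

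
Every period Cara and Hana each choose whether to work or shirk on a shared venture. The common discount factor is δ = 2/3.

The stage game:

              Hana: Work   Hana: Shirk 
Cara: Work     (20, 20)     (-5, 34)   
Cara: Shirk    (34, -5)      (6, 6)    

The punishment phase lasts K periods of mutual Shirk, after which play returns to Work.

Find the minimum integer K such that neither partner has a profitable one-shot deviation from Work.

Need Σ_{k=1}^{K} δ^k ≥ (34−20)/(20−6) = 1.0000 at δ = 2/3.
At K = 1 the sum is 0.6667 < 1.0000; at K = 2 it is 1.1111 ≥ 1.0000.
So the minimum punishment length is K = 2.

2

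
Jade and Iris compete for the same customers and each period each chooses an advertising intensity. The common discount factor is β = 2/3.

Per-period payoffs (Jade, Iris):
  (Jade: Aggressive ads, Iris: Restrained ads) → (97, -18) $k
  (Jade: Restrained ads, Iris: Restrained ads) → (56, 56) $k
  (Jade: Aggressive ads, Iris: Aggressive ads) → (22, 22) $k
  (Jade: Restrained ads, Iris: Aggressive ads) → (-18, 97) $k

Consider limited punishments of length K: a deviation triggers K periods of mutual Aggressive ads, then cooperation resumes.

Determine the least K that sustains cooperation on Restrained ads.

IC: β(1−β^K)/(1−β) ≥ (97−56)/(56−22) = 41/34.
With β = 2/3: need 1 − β^K ≥ 41/34·(1−2/3)/(2/3), i.e. β^K ≤ 0.3971.
Since (2/3)^2 = 0.4444 and (2/3)^3 = 0.2963, the smallest such K is 3.

3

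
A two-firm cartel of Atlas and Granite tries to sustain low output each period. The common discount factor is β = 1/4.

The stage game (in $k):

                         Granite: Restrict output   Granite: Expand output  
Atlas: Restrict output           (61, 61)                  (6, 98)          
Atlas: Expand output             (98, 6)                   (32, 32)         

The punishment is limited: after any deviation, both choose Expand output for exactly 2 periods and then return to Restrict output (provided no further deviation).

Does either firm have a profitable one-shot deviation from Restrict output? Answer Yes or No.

A one-shot deviation gives 98 now, then 32 for 2 periods, then back to 61.
Gain from deviating: (98−61) today; loss: (61−32) in each of the next 2 periods.
No-deviation condition: (61−32)(β+…+β^2) ≥ 98−61, i.e. β+…+β^2 ≥ 37/29.
At β = 1/4: β+…+β^2 = 0.3125 < 1.2759.
So cooperation is not sustainable.

Yes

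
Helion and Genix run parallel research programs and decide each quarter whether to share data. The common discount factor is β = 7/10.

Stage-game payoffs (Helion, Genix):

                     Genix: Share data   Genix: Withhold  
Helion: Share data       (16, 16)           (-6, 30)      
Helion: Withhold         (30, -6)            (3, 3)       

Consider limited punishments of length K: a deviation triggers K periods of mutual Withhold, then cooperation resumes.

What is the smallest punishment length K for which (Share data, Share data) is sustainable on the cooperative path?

IC: β(1−β^K)/(1−β) ≥ (30−16)/(16−3) = 14/13.
With β = 7/10: need 1 − β^K ≥ 14/13·(1−7/10)/(7/10), i.e. β^K ≤ 0.5385.
Since (7/10)^1 = 0.7000 and (7/10)^2 = 0.4900, the smallest such K is 2.

2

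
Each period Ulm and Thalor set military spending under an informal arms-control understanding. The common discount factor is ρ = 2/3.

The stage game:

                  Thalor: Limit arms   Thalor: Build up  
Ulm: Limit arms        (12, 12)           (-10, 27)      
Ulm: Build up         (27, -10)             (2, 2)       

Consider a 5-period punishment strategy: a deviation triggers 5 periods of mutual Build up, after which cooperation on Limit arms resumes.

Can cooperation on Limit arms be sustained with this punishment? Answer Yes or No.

IC: ρ+…+ρ^5 ≥ (27−12)/(12−2) = 3/2.
At ρ = 2/3: partial sum = 1.7366 ≥ 1.5000. Cooperation sustainable.

Yes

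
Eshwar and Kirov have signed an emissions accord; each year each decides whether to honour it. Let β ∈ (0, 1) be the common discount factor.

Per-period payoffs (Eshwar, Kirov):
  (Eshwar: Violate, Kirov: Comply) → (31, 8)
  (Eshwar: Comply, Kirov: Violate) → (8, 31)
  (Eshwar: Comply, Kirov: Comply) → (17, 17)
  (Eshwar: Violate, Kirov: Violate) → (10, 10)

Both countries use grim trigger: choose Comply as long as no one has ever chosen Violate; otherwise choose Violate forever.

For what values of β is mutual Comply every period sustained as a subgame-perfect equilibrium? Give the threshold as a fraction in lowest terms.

Under grim trigger the critical discount factor is (T−C)/(T−P) with T = 31, C = 17, P = 10.
β* = (31−17)/(31−10) = 14/21 = 2/3.

2/3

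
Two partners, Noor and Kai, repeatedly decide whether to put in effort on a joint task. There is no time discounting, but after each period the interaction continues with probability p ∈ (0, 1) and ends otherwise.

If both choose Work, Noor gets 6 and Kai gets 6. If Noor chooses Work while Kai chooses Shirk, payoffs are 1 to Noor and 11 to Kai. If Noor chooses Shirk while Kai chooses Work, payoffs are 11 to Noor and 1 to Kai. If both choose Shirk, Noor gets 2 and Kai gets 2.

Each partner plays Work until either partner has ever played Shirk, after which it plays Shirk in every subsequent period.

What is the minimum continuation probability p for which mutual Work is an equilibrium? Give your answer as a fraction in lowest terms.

With no time discounting, the continuation probability p plays the role of the discount factor.
Grim-trigger IC: 6/(1−p) ≥ 11 + 2p/(1−p) ⇒ p ≥ (11−6)/(11−2) = 5/9.

5/9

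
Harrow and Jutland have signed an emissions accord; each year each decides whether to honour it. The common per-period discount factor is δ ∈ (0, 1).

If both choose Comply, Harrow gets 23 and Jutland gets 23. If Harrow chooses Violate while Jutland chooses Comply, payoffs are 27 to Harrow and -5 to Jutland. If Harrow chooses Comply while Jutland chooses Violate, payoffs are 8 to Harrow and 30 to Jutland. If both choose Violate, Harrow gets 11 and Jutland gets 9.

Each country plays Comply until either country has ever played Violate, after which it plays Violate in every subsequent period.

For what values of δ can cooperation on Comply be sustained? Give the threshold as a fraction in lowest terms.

1/3

Harrow: cooperation gives 23 each period; deviation gives 27 once then 11 forever.
  23/(1−δ) ≥ 27 + 11δ/(1−δ) ⇒ δ ≥ 4/16 = 1/4.
Jutland: cooperation gives 23 each period; deviation gives 30 once then 9 forever.
  δ ≥ 7/21 = 1/3.
Both must hold, so the binding constraint is Jutland's: δ ≥ 1/3.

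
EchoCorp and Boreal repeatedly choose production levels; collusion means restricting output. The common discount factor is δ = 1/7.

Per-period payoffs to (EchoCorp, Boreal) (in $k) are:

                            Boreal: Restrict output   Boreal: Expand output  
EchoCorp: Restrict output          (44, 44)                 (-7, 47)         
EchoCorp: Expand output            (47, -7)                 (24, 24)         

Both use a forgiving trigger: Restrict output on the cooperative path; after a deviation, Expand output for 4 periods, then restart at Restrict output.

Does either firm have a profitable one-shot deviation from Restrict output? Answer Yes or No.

No

Comparing payoff streams over the 5 periods until play realigns: cooperate → 44(1+δ+…+δ^4); deviate → 47 + 24(δ+…+δ^4).
Cooperation is sustained iff (44−24)(δ+…+δ^4) ≥ 47−44.
δ+…+δ^4 = 1/7·(1−(1/7)^4)/(1−1/7) = 0.1666, and (47−44)/(44−24) = 0.1500.
0.1666 ≥ 0.1500, so cooperation is sustainable.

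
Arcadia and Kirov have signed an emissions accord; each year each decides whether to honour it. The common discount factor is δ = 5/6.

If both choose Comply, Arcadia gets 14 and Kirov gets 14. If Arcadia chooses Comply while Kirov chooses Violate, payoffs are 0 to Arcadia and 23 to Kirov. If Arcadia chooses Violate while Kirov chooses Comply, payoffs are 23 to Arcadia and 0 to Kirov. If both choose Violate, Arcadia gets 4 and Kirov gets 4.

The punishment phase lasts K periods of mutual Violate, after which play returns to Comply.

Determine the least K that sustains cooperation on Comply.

Need Σ_{k=1}^{K} δ^k ≥ (23−14)/(14−4) = 0.9000 at δ = 5/6.
At K = 1 the sum is 0.8333 < 0.9000; at K = 2 it is 1.5278 ≥ 0.9000.
So the minimum punishment length is K = 2.

2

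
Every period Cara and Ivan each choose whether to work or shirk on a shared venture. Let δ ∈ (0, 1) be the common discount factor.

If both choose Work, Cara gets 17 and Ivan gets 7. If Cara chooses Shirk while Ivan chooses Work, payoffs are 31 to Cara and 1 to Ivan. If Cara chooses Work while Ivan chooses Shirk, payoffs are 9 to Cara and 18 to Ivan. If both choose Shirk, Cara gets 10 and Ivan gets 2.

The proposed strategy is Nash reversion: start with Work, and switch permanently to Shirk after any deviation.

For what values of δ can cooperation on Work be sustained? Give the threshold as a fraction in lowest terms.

Cara: cooperation gives 17 each period; deviation gives 31 once then 10 forever.
  17/(1−δ) ≥ 31 + 10δ/(1−δ) ⇒ δ ≥ 14/21 = 2/3.
Ivan: cooperation gives 7 each period; deviation gives 18 once then 2 forever.
  δ ≥ 11/16.
Both must hold, so the binding constraint is Ivan's: δ ≥ 11/16.

11/16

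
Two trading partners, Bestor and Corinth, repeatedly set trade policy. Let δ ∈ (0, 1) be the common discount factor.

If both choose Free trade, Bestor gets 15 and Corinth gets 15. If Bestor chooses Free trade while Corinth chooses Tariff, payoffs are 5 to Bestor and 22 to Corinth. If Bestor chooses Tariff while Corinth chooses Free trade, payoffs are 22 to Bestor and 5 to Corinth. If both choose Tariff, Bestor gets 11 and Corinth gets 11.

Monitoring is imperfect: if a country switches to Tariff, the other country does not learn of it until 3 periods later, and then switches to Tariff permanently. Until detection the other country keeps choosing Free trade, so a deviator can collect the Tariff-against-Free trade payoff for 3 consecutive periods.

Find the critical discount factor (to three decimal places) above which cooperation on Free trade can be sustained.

A deviator earns 22 for 3 periods, then 11 forever; cooperating earns 15 forever. Multiplying the IC by (1−δ):
15 ≥ 22(1−δ^3) + 11δ^3, so 11·δ^3 ≥ 7 and δ^3 ≥ 7/11.
δ ≥ (7/11)^(1/3) ≈ 0.860.

0.860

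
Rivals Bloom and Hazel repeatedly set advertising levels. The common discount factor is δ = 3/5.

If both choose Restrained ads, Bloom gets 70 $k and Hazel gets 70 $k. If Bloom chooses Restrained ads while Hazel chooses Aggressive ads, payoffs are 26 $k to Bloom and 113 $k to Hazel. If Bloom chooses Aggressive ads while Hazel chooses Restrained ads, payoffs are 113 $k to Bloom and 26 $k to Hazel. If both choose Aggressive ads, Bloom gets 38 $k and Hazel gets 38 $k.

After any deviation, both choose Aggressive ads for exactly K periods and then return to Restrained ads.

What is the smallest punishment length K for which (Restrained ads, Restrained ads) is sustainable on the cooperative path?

IC: δ(1−δ^K)/(1−δ) ≥ (113−70)/(70−38) = 43/32.
With δ = 3/5: need 1 − δ^K ≥ 43/32·(1−3/5)/(3/5), i.e. δ^K ≤ 0.1042.
Since (3/5)^4 = 0.1296 and (3/5)^5 = 0.0778, the smallest such K is 5.

5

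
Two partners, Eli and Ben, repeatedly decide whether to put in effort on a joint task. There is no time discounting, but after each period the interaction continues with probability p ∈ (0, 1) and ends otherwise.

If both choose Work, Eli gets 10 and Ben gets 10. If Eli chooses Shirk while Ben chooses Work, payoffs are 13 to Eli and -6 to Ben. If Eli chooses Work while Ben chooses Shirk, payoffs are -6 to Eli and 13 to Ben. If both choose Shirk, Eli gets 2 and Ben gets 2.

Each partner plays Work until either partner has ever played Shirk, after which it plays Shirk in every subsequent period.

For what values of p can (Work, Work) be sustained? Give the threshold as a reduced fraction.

With no time discounting, the continuation probability p plays the role of the discount factor.
Grim-trigger IC: 10/(1−p) ≥ 13 + 2p/(1−p) ⇒ p ≥ (13−10)/(13−2) = 3/11.

3/11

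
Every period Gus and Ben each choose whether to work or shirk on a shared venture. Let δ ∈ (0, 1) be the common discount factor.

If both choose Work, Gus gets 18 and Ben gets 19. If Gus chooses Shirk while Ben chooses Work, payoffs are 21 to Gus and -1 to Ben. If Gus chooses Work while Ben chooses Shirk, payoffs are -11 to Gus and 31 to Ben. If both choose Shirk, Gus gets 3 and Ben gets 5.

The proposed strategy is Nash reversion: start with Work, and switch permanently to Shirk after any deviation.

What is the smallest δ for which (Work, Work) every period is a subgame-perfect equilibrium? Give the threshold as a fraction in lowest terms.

6/13

Gus: cooperation gives 18 each period; deviation gives 21 once then 3 forever.
  18/(1−δ) ≥ 21 + 3δ/(1−δ) ⇒ δ ≥ 3/18 = 1/6.
Ben: cooperation gives 19 each period; deviation gives 31 once then 5 forever.
  δ ≥ 12/26 = 6/13.
Both must hold, so the binding constraint is Ben's: δ ≥ 6/13.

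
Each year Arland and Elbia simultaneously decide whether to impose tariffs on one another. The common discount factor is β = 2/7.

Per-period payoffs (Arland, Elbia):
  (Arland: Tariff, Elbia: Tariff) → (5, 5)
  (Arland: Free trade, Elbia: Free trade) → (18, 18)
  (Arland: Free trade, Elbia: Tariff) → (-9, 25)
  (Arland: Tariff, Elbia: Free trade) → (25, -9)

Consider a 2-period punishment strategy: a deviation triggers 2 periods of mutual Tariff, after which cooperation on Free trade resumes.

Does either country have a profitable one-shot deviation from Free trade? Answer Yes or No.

Comparing payoff streams over the 3 periods until play realigns: cooperate → 18(1+β+…+β^2); deviate → 25 + 5(β+…+β^2).
Cooperation is sustained iff (18−5)(β+…+β^2) ≥ 25−18.
β+…+β^2 = 2/7·(1−(2/7)^2)/(1−2/7) = 0.3673, and (25−18)/(18−5) = 0.5385.
0.3673 < 0.5385, so cooperation is not sustainable.

Yes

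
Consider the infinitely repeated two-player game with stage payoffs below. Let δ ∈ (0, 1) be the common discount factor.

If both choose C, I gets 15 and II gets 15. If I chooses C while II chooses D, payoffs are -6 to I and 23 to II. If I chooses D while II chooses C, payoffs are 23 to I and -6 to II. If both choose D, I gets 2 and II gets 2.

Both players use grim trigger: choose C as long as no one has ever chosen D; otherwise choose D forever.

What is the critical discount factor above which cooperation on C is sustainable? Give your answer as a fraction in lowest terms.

8/21

One-period gain from deviating is 23 − 15 = 8. The loss is 15 − 2 = 13 in every subsequent period, with present value 13·δ/(1−δ).
Deviation is unprofitable when 13·δ/(1−δ) ≥ 8, i.e. δ/(1−δ) ≥ 8/13.
Equivalently δ ≥ 8/(8+13) = 8/21.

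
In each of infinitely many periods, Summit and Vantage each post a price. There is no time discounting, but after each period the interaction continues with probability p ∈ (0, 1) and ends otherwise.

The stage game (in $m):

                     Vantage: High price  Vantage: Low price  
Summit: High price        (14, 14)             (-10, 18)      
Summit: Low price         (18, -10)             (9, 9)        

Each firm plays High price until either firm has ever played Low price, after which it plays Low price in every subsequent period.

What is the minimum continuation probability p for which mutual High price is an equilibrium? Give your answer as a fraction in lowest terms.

Expected cooperation value is 14 + p·14 + p²·14 + … = 14/(1−p); deviation gives 18 + p·9/(1−p).
14 ≥ 18(1−p) + 9p ⇒ 9p ≥ 4 ⇒ p ≥ 4/9.

4/9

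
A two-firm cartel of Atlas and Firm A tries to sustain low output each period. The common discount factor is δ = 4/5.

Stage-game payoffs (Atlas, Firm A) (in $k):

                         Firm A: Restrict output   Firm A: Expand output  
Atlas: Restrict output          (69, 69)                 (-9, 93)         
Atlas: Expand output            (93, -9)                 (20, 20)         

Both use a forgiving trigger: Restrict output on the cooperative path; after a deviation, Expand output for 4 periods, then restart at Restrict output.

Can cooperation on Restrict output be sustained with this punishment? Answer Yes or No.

Yes

A one-shot deviation gives 93 now, then 20 for 4 periods, then back to 69.
Gain from deviating: (93−69) today; loss: (69−20) in each of the next 4 periods.
No-deviation condition: (69−20)(δ+…+δ^4) ≥ 93−69, i.e. δ+…+δ^4 ≥ 24/49.
At δ = 4/5: δ+…+δ^4 = 2.3616 ≥ 0.4898.
So cooperation is sustainable.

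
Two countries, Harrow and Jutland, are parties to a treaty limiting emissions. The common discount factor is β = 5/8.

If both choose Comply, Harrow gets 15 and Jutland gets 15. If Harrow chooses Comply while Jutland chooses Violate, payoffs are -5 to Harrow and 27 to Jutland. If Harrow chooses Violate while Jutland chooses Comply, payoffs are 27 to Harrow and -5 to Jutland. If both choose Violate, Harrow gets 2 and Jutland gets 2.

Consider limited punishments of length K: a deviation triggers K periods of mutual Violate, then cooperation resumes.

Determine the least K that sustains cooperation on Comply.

No profitable deviation requires (15−2)(β+…+β^K) ≥ 27−15, i.e. β+…+β^K ≥ 12/13 ≈ 0.9231.
With β = 5/8, the partial sums are K=1: 0.6250, K=2: 1.0156.
K = 2 is the first length at which the sum reaches 0.9231.

2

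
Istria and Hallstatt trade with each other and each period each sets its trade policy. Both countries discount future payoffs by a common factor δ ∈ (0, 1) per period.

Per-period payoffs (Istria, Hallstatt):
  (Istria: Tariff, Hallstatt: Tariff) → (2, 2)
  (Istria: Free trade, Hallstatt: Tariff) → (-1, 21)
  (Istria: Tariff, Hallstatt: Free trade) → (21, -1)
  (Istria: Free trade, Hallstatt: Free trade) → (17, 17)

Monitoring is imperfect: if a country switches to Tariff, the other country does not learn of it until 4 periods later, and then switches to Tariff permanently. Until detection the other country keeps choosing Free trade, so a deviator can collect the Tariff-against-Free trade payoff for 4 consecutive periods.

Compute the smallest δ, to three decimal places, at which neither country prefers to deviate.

The best deviation is to choose Tariff for all 4 undetected periods, earning 21 each, then 2 forever once detected.
Deviation value: 21(1−δ^4)/(1−δ) + 2δ^4/(1−δ); cooperation value: 17/(1−δ).
IC: 17 ≥ 21(1−δ^4) + 2δ^4 = 21 − 19δ^4.
So δ^4 ≥ 4/19, giving δ ≥ (4/19)^(1/4) ≈ 0.677.

0.677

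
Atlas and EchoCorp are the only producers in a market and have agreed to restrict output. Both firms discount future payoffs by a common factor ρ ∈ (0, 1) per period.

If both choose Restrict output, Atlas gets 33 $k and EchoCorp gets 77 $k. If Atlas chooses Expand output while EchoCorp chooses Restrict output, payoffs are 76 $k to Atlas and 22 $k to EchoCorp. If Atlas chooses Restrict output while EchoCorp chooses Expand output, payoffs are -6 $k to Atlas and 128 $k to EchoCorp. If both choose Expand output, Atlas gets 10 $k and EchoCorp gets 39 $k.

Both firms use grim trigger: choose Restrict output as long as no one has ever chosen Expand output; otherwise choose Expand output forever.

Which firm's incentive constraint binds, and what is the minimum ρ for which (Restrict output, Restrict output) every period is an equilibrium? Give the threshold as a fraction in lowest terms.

Atlas: cooperation gives 33 each period; deviation gives 76 once then 10 forever.
  33/(1−ρ) ≥ 76 + 10ρ/(1−ρ) ⇒ ρ ≥ 43/66.
EchoCorp: cooperation gives 77 each period; deviation gives 128 once then 39 forever.
  ρ ≥ 51/89.
Both must hold, so the binding constraint is Atlas's: ρ ≥ 43/66.

Atlas; ρ ≥ 43/66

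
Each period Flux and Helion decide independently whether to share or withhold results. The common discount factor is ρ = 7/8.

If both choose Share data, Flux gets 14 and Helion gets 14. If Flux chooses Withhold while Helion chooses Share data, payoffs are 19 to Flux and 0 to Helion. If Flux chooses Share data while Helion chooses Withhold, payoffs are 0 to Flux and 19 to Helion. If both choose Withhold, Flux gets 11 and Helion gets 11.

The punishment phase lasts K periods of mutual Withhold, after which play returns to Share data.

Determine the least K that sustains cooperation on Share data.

3

No profitable deviation requires (14−11)(ρ+…+ρ^K) ≥ 19−14, i.e. ρ+…+ρ^K ≥ 5/3 ≈ 1.6667.
With ρ = 7/8, the partial sums are K=1: 0.8750, K=2: 1.6406, K=3: 2.3105.
K = 3 is the first length at which the sum reaches 1.6667.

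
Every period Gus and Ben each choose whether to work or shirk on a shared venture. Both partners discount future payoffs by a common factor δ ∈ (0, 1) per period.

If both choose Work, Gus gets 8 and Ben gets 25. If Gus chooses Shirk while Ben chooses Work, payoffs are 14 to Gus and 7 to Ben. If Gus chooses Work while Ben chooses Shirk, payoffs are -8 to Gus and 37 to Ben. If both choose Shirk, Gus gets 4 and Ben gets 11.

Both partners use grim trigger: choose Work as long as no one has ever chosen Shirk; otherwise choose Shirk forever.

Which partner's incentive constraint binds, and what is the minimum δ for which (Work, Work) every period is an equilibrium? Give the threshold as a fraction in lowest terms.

Gus; δ ≥ 3/5

Gus's threshold: (14−8)/(14−4) = 3/5.
Ben's threshold: (37−25)/(37−11) = 6/13.
3/5 > 6/13, so Gus binds and δ* = 3/5.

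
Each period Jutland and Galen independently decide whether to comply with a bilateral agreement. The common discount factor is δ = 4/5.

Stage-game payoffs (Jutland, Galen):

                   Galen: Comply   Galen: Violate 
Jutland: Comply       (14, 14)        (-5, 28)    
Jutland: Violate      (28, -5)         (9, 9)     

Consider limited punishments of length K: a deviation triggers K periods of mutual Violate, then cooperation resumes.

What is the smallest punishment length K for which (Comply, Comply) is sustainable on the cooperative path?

No profitable deviation requires (14−9)(δ+…+δ^K) ≥ 28−14, i.e. δ+…+δ^K ≥ 14/5 ≈ 2.8000.
With δ = 4/5, the partial sums are K=1: 0.8000, K=2: 1.4400, K=3: 1.9520, K=4: 2.3616, K=5: 2.6893, K=6: 2.9514.
K = 6 is the first length at which the sum reaches 2.8000.

6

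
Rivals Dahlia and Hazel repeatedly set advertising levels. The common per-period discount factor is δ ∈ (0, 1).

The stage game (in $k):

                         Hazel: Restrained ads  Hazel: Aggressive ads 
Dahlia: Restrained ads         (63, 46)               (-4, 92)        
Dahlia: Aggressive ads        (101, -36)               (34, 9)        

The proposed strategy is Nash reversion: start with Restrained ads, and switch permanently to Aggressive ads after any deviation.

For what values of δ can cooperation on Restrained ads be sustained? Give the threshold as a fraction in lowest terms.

38/67

Dahlia: cooperation gives 63 each period; deviation gives 101 once then 34 forever.
  63/(1−δ) ≥ 101 + 34δ/(1−δ) ⇒ δ ≥ 38/67.
Hazel: cooperation gives 46 each period; deviation gives 92 once then 9 forever.
  δ ≥ 46/83.
Both must hold, so the binding constraint is Dahlia's: δ ≥ 38/67.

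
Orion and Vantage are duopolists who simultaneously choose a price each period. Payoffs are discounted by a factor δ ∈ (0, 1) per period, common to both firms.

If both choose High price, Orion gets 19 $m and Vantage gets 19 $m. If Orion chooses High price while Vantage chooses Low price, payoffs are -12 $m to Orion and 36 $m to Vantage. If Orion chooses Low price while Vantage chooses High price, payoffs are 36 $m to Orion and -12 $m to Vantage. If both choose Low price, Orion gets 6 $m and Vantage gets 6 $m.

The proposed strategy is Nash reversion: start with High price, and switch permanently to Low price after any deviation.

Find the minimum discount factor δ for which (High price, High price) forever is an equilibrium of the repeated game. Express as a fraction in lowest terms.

19/(1−δ) ≥ 36 + 6δ/(1−δ)
19 ≥ 36 − 30δ
δ ≥ 17/30.

17/30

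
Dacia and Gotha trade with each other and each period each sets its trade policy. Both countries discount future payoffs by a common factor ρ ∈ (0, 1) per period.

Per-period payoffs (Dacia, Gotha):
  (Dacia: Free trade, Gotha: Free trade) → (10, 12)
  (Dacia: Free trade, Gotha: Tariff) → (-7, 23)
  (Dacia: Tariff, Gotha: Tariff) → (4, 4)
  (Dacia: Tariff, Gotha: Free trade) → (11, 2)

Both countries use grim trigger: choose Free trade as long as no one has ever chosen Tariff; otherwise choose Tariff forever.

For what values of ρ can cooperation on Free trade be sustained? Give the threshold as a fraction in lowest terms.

Dacia's threshold: (11−10)/(11−4) = 1/7.
Gotha's threshold: (23−12)/(23−4) = 11/19.
1/7 < 11/19, so Gotha binds and ρ* = 11/19.

11/19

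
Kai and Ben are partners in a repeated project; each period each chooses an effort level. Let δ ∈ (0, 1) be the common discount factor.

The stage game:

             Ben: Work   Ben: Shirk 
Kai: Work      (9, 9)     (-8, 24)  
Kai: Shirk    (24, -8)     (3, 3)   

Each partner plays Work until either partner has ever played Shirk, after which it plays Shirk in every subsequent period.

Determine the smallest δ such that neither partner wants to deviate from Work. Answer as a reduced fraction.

5/7

Cooperation forever yields 9 each period: 9/(1−δ).
Deviating yields 24 once, then 3 forever: 24 + 3δ/(1−δ).
No profitable deviation requires 9/(1−δ) ≥ 24 + 3δ/(1−δ).
Multiplying by (1−δ): 9 ≥ 24(1−δ) + 3δ = 24 − 21δ.
So 21δ ≥ 15, i.e. δ ≥ 15/21 = 5/7.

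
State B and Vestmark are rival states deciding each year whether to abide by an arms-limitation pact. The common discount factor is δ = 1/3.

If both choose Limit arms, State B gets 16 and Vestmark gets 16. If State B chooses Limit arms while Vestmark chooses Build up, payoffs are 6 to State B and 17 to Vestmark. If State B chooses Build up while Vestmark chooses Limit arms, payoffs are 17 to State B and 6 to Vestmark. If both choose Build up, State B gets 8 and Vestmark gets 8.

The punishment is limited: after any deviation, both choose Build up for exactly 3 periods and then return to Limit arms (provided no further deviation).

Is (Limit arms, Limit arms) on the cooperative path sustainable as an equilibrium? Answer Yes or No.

Yes

IC: δ+…+δ^3 ≥ (17−16)/(16−8) = 1/8.
At δ = 1/3: partial sum = 0.4815 ≥ 0.1250. Cooperation sustainable.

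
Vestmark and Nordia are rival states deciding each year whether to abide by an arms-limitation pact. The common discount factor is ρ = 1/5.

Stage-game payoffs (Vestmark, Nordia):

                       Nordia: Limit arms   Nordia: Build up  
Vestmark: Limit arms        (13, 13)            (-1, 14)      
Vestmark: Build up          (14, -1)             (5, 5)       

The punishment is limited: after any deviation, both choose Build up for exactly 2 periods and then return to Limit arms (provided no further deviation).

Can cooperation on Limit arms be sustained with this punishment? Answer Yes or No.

IC: ρ+…+ρ^2 ≥ (14−13)/(13−5) = 1/8.
At ρ = 1/5: partial sum = 0.2400 ≥ 0.1250. Cooperation sustainable.

Yes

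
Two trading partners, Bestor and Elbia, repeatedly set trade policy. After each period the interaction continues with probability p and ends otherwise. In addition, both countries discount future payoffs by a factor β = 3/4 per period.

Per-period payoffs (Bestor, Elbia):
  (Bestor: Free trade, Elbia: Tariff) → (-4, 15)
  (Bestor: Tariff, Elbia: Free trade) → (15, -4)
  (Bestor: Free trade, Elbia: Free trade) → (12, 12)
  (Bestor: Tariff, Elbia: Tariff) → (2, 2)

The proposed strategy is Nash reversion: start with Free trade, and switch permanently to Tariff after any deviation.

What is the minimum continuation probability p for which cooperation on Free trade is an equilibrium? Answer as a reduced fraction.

With continuation probability p and discount β, the effective per-period discount factor is βp.
Grim-trigger IC: βp ≥ (15−12)/(15−2) = 3/13.
So p ≥ (3/13)/(3/4) = 4/13.

4/13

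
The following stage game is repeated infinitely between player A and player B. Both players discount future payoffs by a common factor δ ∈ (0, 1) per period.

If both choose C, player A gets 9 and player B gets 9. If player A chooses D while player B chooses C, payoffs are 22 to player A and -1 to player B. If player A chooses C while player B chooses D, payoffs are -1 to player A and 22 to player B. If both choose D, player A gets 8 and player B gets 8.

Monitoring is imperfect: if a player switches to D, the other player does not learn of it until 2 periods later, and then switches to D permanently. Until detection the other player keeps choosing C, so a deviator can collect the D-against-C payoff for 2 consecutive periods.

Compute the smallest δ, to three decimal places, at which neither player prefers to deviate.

The best deviation is to choose D for all 2 undetected periods, earning 22 each, then 8 forever once detected.
Deviation value: 22(1−δ^2)/(1−δ) + 8δ^2/(1−δ); cooperation value: 9/(1−δ).
IC: 9 ≥ 22(1−δ^2) + 8δ^2 = 22 − 14δ^2.
So δ^2 ≥ 13/14, giving δ ≥ (13/14)^(1/2) ≈ 0.964.

0.964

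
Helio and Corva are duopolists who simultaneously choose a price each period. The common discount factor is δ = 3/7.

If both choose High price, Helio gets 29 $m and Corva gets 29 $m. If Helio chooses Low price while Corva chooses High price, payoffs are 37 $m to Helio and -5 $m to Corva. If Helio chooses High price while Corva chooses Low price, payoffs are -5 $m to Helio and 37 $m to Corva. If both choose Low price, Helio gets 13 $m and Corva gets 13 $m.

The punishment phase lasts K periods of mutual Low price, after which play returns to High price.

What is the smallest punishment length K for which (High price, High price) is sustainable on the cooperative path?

IC: δ(1−δ^K)/(1−δ) ≥ (37−29)/(29−13) = 1/2.
With δ = 3/7: need 1 − δ^K ≥ 1/2·(1−3/7)/(3/7), i.e. δ^K ≤ 0.3333.
Since (3/7)^1 = 0.4286 and (3/7)^2 = 0.1837, the smallest such K is 2.

2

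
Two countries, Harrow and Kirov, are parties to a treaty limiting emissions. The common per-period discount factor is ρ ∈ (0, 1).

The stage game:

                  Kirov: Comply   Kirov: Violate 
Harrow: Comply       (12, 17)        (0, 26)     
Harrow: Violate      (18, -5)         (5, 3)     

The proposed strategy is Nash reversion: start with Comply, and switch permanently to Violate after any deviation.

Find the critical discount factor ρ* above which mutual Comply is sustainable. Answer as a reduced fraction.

Harrow's threshold: (18−12)/(18−5) = 6/13.
Kirov's threshold: (26−17)/(26−3) = 9/23.
6/13 > 9/23, so Harrow binds and ρ* = 6/13.

6/13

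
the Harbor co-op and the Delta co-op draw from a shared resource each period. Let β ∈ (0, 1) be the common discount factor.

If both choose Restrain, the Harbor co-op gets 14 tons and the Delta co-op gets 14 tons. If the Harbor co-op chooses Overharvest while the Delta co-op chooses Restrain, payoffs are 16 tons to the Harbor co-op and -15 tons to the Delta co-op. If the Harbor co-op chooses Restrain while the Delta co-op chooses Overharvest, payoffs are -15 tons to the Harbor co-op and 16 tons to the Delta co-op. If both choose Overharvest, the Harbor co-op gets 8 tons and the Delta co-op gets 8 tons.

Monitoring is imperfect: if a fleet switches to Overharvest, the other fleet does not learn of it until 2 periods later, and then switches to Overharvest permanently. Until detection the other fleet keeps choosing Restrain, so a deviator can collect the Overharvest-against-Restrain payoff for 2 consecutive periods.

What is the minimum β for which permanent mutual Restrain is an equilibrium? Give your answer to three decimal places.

0.500

Deviating for the 2 undetected periods gains 16−14 = 2 per period over cooperation, then loses 14−8 = 6 per period forever once punishment starts.
Gain: 2(1 + β + … + β^1); loss: 6·β^2/(1−β).
No profitable deviation ⇔ 2(1−β^2) ≤ 6·β^2, i.e. β^2 ≥ 2/(2+6) = 1/4.
Hence β ≥ (1/4)^(1/2) ≈ 0.500.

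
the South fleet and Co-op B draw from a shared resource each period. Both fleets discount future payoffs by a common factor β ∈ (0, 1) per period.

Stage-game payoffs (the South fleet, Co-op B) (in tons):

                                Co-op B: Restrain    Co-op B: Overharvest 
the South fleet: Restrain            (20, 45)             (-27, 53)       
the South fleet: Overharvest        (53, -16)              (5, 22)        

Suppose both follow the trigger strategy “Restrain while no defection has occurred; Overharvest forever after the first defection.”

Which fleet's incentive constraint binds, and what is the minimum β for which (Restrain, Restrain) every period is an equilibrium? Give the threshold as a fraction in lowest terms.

the South fleet: cooperation gives 20 each period; deviation gives 53 once then 5 forever.
  20/(1−β) ≥ 53 + 5β/(1−β) ⇒ β ≥ 33/48 = 11/16.
Co-op B: cooperation gives 45 each period; deviation gives 53 once then 22 forever.
  β ≥ 8/31.
Both must hold, so the binding constraint is the South fleet's: β ≥ 11/16.

the South fleet; β ≥ 11/16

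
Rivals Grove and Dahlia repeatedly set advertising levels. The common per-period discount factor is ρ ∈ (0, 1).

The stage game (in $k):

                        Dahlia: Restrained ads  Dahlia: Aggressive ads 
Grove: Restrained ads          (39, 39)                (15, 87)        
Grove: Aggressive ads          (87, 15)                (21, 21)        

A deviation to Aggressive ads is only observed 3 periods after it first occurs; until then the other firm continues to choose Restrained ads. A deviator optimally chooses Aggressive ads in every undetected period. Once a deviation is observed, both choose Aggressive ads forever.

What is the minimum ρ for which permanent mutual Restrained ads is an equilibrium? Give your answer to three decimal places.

The best deviation is to choose Aggressive ads for all 3 undetected periods, earning 87 each, then 21 forever once detected.
Deviation value: 87(1−ρ^3)/(1−ρ) + 21ρ^3/(1−ρ); cooperation value: 39/(1−ρ).
IC: 39 ≥ 87(1−ρ^3) + 21ρ^3 = 87 − 66ρ^3.
So ρ^3 ≥ 48/66 = 8/11, giving ρ ≥ (8/11)^(1/3) ≈ 0.899.

0.899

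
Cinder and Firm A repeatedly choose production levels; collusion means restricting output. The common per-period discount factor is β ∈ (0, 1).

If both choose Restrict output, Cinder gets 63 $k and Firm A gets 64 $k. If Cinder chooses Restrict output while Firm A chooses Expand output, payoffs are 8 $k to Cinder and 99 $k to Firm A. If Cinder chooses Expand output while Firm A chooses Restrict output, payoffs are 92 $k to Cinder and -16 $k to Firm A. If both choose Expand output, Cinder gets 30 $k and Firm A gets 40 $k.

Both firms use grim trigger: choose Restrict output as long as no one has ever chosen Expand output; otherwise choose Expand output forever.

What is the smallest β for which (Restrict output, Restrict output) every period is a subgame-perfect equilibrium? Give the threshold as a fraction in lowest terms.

Cinder's threshold: (92−63)/(92−30) = 29/62.
Firm A's threshold: (99−64)/(99−40) = 35/59.
29/62 < 35/59, so Firm A binds and β* = 35/59.

35/59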